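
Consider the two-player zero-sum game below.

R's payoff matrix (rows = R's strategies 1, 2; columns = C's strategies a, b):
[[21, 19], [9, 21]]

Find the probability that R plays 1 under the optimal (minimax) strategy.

Row minima are 19 and 9, so R's maximin is 19; column maxima are 21 and 21, so C's minimax is 21. These differ, so the equilibrium is in mixed strategies.
Let R play 1 with probability p. C is indifferent when 21p + 9(1−p) = 19p + 21(1−p), giving p = 6/7.

6/7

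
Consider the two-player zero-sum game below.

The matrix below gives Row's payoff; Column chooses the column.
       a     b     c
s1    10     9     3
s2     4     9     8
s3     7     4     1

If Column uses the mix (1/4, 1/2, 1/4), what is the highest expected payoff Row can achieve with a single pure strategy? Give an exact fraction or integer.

s1: (10)·(1/4) + (9)·(1/2) + (3)·(1/4) = 31/4.
s2: (4)·(1/4) + (9)·(1/2) + (8)·(1/4) = 15/2.
s3: (7)·(1/4) + (4)·(1/2) + (1)·(1/4) = 4.
The best pure response is s1 with expected payoff 31/4.

31/4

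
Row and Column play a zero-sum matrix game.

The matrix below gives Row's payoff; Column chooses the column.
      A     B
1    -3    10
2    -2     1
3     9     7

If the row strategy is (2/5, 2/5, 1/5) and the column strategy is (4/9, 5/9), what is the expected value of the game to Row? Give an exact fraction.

47/15

Against (4/9, 5/9), each row's expected payoff is 1: 38/9; 2: -1/3; 3: 71/9.
Taking the (2/5, 2/5, 1/5)-weighted average: (2/5)·(38/9) + (2/5)·(-1/3) + (1/5)·(71/9) = 47/15.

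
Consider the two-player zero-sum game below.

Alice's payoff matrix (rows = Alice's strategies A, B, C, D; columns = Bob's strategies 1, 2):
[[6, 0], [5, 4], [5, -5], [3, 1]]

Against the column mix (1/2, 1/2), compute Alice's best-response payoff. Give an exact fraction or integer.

A: (6)·(1/2) + (0)·(1/2) = 3.
B: (5)·(1/2) + (4)·(1/2) = 9/2.
C: (5)·(1/2) + (-5)·(1/2) = 0.
D: (3)·(1/2) + (1)·(1/2) = 2.
The best pure response is B with expected payoff 9/2.

9/2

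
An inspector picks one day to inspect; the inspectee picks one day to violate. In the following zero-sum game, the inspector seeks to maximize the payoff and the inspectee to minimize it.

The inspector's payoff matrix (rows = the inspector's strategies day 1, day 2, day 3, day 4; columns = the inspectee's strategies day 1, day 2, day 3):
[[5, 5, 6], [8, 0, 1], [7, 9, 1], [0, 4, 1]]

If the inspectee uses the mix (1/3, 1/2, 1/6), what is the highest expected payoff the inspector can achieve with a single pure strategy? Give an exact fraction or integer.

7

day 1: (5)·(1/3) + (5)·(1/2) + (6)·(1/6) = 31/6.
day 2: (8)·(1/3) + (0)·(1/2) + (1)·(1/6) = 17/6.
day 3: (7)·(1/3) + (9)·(1/2) + (1)·(1/6) = 7.
day 4: (0)·(1/3) + (4)·(1/2) + (1)·(1/6) = 13/6.
The best pure response is day 3 with expected payoff 7.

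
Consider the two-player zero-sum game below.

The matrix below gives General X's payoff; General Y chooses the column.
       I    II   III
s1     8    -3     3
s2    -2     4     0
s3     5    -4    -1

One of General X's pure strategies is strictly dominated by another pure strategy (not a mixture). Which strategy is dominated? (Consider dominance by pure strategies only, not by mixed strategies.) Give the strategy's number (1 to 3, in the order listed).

Compare s3 with s1: 8 > 5, -3 > -4, 3 > -1.
So s1 strictly dominates s3 for General X; s3 is strictly dominated.

3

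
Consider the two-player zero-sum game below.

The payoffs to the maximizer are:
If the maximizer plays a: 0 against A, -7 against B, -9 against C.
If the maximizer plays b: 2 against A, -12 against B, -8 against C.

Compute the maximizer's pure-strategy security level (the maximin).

The worst-case payoff for each row is a: -9, b: -12.
The best of these is -9.

-9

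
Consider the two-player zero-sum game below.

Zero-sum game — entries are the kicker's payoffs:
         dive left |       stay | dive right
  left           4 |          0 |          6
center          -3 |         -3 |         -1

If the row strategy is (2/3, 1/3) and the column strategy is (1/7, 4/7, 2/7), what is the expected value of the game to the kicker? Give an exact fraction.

Against (1/7, 4/7, 2/7), each row's expected payoff is left: 16/7; center: -17/7.
Taking the (2/3, 1/3)-weighted average: (2/3)·(16/7) + (1/3)·(-17/7) = 5/7.

5/7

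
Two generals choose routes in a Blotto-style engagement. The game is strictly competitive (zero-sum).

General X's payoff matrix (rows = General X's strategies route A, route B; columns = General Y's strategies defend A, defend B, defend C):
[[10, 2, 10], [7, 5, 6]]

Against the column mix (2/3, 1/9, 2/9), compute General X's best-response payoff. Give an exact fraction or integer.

82/9

route A: (10)·(2/3) + (2)·(1/9) + (10)·(2/9) = 82/9.
route B: (7)·(2/3) + (5)·(1/9) + (6)·(2/9) = 59/9.
The best pure response is route A with expected payoff 82/9.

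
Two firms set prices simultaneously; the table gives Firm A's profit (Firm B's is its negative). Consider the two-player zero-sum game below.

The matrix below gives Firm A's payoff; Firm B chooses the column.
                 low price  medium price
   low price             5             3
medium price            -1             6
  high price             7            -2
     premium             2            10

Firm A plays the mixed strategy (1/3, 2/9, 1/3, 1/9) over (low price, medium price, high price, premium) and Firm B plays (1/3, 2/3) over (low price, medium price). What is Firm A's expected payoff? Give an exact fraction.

Against (1/3, 2/3), each row's expected payoff is low price: 11/3; medium price: 11/3; high price: 1; premium: 22/3.
Taking the (1/3, 2/9, 1/3, 1/9)-weighted average: (1/3)·(11/3) + (2/9)·(11/3) + (1/3)·(1) + (1/9)·(22/3) = 86/27.

86/27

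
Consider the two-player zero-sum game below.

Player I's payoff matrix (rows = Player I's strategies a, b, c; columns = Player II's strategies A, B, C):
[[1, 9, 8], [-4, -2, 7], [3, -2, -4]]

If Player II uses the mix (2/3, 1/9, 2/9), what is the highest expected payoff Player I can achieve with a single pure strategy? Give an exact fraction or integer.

a: (1)·(2/3) + (9)·(1/9) + (8)·(2/9) = 31/9.
b: (-4)·(2/3) + (-2)·(1/9) + (7)·(2/9) = -4/3.
c: (3)·(2/3) + (-2)·(1/9) + (-4)·(2/9) = 8/9.
The best pure response is a with expected payoff 31/9.

31/9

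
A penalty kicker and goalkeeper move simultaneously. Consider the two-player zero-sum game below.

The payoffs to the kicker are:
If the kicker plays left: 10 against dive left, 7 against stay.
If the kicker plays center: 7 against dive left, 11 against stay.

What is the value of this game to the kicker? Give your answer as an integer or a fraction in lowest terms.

61/7

Row minima are 7 and 7, so the kicker's maximin is 7; column maxima are 10 and 11, so the goalkeeper's minimax is 10. These differ, so the equilibrium is in mixed strategies.
Let the kicker play left with probability p. The goalkeeper is indifferent when 10p + 7(1−p) = 7p + 11(1−p), giving p = 4/7.
Let the goalkeeper play dive left with probability q. The kicker is indifferent when 10q + 7(1−q) = 7q + 11(1−q), giving q = 4/7.
The value is 10·(4/7) + (7)·(3/7) = 61/7.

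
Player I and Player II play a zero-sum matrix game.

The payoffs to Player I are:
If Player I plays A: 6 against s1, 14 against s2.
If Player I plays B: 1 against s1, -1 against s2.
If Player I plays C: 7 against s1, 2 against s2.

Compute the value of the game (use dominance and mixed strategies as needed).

86/13

Row B is strictly dominated by row C, so Player I never plays it.
The remaining 2×2 game on (A, C) × (s1, s2) has no saddle point. Let Player I play A with probability p; indifference gives 6p + 7(1−p) = 14p + 2(1−p), so p = 5/13.
Similarly Player II's optimal q on s1 is 12/13, and the value is 6·(12/13) + (14)·(1/13) = 86/13.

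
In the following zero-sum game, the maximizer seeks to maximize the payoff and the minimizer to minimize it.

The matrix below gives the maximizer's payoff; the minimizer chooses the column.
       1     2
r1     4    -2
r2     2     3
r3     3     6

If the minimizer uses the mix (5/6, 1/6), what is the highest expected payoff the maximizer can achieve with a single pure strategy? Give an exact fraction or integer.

r1: (4)·(5/6) + (-2)·(1/6) = 3.
r2: (2)·(5/6) + (3)·(1/6) = 13/6.
r3: (3)·(5/6) + (6)·(1/6) = 7/2.
The best pure response is r3 with expected payoff 7/2.

7/2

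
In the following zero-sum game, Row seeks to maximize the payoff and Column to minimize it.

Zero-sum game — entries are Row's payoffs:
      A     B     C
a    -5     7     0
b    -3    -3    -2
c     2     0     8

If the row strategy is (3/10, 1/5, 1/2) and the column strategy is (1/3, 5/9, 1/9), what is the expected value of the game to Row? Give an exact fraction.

Against (1/3, 5/9, 1/9), each row's expected payoff is a: 20/9; b: -26/9; c: 14/9.
Taking the (3/10, 1/5, 1/2)-weighted average: (3/10)·(20/9) + (1/5)·(-26/9) + (1/2)·(14/9) = 13/15.

13/15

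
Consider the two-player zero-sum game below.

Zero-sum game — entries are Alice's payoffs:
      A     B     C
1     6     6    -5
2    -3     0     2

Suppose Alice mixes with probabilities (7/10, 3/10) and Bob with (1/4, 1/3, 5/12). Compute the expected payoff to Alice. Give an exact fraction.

Against (1/4, 1/3, 5/12), each row's expected payoff is 1: 17/12; 2: 1/12.
Taking the (7/10, 3/10)-weighted average: (7/10)·(17/12) + (3/10)·(1/12) = 61/60.

61/60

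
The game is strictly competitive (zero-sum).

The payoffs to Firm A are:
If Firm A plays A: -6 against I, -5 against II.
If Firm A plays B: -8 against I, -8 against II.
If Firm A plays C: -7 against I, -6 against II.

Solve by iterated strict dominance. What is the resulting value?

-6

Row C is strictly dominated by row A (-6>-7, -5>-6); eliminate C.
Row B is strictly dominated by row A (-6>-8, -5>-8); eliminate B.
Column II is strictly dominated by I for Firm B (-6<-5); eliminate II.
Only (A, I) remains, with payoff -6.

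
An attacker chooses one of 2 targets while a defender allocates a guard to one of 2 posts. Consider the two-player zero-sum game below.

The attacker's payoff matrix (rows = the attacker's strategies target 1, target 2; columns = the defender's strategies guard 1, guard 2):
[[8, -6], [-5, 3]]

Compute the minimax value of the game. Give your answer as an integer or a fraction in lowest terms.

-3/11

Row minima are -6 and -5, so the attacker's maximin is -5; column maxima are 8 and 3, so the defender's minimax is 3. These differ, so the equilibrium is in mixed strategies.
Let the attacker play target 1 with probability p. The defender is indifferent when 8p − 5(1−p) = −6p + 3(1−p), giving p = 4/11.
Let the defender play guard 1 with probability q. The attacker is indifferent when 8q − 6(1−q) = −5q + 3(1−q), giving q = 9/22.
The value is 8·(9/22) + (-6)·(13/22) = -3/11.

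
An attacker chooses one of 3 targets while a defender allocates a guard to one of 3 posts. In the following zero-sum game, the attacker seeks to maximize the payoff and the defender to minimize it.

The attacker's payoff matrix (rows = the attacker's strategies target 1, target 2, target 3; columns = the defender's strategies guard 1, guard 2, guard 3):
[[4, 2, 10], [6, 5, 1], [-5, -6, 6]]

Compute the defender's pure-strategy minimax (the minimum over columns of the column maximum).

The worst case (largest entry) in each column is guard 1: 6, guard 2: 5, guard 3: 10.
The best (smallest) of these is 5.

5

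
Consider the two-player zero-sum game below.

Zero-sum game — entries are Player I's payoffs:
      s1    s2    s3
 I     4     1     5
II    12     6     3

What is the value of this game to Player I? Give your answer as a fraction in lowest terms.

27/7

Column s1 is strictly dominated by s2 for Player II (it gives Player I more in every row).
The remaining 2×2 game on (I, II) × (s2, s3) has no saddle point. Let Player I play I with probability p; indifference gives p + 6(1−p) = 5p + 3(1−p), so p = 3/7.
Similarly Player II's optimal q on s2 is 2/7, and the value is 1·(2/7) + (5)·(5/7) = 27/7.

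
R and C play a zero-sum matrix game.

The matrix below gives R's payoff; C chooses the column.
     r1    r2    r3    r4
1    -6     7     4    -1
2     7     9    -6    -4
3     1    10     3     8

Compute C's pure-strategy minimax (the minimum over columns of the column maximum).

The worst case (largest entry) in each column is r1: 7, r2: 10, r3: 4, r4: 8.
The best (smallest) of these is 4.

4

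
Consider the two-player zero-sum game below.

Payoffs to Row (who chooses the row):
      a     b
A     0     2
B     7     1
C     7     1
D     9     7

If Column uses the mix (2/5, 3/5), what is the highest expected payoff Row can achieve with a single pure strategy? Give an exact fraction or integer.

39/5

A: (0)·(2/5) + (2)·(3/5) = 6/5.
B: (7)·(2/5) + (1)·(3/5) = 17/5.
C: (7)·(2/5) + (1)·(3/5) = 17/5.
D: (9)·(2/5) + (7)·(3/5) = 39/5.
The best pure response is D with expected payoff 39/5.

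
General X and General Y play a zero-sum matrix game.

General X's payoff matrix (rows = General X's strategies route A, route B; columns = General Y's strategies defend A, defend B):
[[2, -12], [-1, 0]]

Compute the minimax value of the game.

-4/5

Row minima are -12 and -1, so General X's maximin is -1; column maxima are 2 and 0, so General Y's minimax is 0. These differ, so the equilibrium is in mixed strategies.
Let General X play route A with probability p. General Y is indifferent when 2p − (1−p) = −12p, giving p = 1/15.
Let General Y play defend A with probability q. General X is indifferent when 2q − 12(1−q) = −q, giving q = 4/5.
The value is 2·(4/5) + (-12)·(1/5) = -4/5.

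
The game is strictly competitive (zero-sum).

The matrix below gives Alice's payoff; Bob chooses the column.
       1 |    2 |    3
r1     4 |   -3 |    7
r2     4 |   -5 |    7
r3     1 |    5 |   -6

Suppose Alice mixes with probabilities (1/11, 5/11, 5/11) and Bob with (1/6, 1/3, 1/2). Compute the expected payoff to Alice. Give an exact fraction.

Against (1/6, 1/3, 1/2), each row's expected payoff is r1: 19/6; r2: 5/2; r3: -7/6.
Taking the (1/11, 5/11, 5/11)-weighted average: (1/11)·(19/6) + (5/11)·(5/2) + (5/11)·(-7/6) = 59/66.

59/66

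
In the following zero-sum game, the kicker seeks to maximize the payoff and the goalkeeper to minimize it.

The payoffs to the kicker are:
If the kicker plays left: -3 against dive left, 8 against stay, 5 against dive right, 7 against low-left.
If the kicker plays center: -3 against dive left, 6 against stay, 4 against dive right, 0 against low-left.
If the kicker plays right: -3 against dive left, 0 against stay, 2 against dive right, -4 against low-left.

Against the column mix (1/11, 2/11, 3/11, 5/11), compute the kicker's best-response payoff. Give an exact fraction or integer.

left: (-3)·(1/11) + (8)·(2/11) + (5)·(3/11) + (7)·(5/11) = 63/11.
center: (-3)·(1/11) + (6)·(2/11) + (4)·(3/11) + (0)·(5/11) = 21/11.
right: (-3)·(1/11) + (0)·(2/11) + (2)·(3/11) + (-4)·(5/11) = -17/11.
The best pure response is left with expected payoff 63/11.

63/11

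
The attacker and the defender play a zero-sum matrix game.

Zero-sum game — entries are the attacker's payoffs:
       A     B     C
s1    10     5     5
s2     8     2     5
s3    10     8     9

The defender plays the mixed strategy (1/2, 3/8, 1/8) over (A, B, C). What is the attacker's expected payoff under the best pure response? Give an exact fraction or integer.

73/8

s1: (10)·(1/2) + (5)·(3/8) + (5)·(1/8) = 15/2.
s2: (8)·(1/2) + (2)·(3/8) + (5)·(1/8) = 43/8.
s3: (10)·(1/2) + (8)·(3/8) + (9)·(1/8) = 73/8.
The best pure response is s3 with expected payoff 73/8.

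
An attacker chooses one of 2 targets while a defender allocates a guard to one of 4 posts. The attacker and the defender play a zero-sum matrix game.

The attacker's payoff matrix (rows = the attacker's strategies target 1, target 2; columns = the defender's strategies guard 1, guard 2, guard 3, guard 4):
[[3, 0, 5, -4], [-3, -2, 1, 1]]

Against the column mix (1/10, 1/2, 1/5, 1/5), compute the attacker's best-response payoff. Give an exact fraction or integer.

target 1: (3)·(1/10) + (0)·(1/2) + (5)·(1/5) + (-4)·(1/5) = 1/2.
target 2: (-3)·(1/10) + (-2)·(1/2) + (1)·(1/5) + (1)·(1/5) = -9/10.
The best pure response is target 1 with expected payoff 1/2.

1/2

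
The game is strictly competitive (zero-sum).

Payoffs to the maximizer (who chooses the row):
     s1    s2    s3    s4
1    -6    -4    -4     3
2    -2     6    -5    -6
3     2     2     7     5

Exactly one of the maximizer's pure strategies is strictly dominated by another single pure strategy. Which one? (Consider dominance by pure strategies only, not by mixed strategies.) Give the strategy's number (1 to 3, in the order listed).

Compare 1 with 3: 2 > -6, 2 > -4, 7 > -4, 5 > 3.
So 3 strictly dominates 1 for the maximizer; 1 is strictly dominated.

1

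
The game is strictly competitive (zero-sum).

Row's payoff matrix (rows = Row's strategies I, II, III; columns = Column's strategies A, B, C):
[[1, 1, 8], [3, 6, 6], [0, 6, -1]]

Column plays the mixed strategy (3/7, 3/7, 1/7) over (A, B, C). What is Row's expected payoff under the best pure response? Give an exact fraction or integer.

I: (1)·(3/7) + (1)·(3/7) + (8)·(1/7) = 2.
II: (3)·(3/7) + (6)·(3/7) + (6)·(1/7) = 33/7.
III: (0)·(3/7) + (6)·(3/7) + (-1)·(1/7) = 17/7.
The best pure response is II with expected payoff 33/7.

33/7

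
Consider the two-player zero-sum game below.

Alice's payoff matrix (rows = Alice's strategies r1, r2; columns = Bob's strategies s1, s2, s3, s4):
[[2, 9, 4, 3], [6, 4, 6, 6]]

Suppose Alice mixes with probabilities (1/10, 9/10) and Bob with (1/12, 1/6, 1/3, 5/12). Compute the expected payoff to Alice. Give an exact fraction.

Against (1/12, 1/6, 1/3, 5/12), each row's expected payoff is r1: 17/4; r2: 17/3.
Taking the (1/10, 9/10)-weighted average: (1/10)·(17/4) + (9/10)·(17/3) = 221/40.

221/40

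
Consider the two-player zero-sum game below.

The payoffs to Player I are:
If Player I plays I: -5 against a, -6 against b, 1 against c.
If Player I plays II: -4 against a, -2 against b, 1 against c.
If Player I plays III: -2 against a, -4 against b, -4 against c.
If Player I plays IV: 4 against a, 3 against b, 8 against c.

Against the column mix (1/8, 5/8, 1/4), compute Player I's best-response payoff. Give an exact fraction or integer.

35/8

I: (-5)·(1/8) + (-6)·(5/8) + (1)·(1/4) = -33/8.
II: (-4)·(1/8) + (-2)·(5/8) + (1)·(1/4) = -3/2.
III: (-2)·(1/8) + (-4)·(5/8) + (-4)·(1/4) = -15/4.
IV: (4)·(1/8) + (3)·(5/8) + (8)·(1/4) = 35/8.
The best pure response is IV with expected payoff 35/8.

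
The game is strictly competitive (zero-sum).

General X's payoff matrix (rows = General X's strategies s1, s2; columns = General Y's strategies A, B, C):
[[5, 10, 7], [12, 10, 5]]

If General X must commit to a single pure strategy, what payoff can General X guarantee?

The worst-case payoff for each row is s1: 5, s2: 5.
The best of these is 5.

5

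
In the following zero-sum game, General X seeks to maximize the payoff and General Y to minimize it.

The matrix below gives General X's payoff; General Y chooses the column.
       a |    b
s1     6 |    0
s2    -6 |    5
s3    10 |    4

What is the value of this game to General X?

Row s1 is strictly dominated by row s3, so General X never plays it.
The remaining 2×2 game on (s2, s3) × (a, b) has no saddle point. Let General X play s2 with probability p; indifference gives −6p + 10(1−p) = 5p + 4(1−p), so p = 6/17.
Similarly General Y's optimal q on a is 1/17, and the value is -6·(1/17) + (5)·(16/17) = 74/17.

74/17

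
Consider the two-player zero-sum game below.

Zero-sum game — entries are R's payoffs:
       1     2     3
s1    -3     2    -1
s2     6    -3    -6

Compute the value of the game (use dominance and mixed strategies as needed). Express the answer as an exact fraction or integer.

-12/7

Column 2 is strictly dominated by 3 for C (it gives R more in every row).
The remaining 2×2 game on (s1, s2) × (1, 3) has no saddle point. Let R play s1 with probability p; indifference gives −3p + 6(1−p) = −p − 6(1−p), so p = 6/7.
Similarly C's optimal q on 1 is 5/14, and the value is -3·(5/14) + (-1)·(9/14) = -12/7.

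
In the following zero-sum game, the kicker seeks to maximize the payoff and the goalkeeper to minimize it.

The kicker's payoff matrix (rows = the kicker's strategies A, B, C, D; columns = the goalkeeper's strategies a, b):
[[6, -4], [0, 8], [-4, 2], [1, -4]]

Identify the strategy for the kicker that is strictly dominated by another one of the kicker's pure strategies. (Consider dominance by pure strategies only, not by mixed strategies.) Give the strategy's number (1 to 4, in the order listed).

3

Compare C with B: 0 > -4, 8 > 2.
So B strictly dominates C for the kicker; C is strictly dominated.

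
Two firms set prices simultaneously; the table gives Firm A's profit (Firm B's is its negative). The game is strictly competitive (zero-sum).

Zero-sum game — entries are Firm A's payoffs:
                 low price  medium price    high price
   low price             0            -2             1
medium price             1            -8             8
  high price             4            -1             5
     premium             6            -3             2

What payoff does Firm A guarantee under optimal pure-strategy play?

Row minima: -2, -8, -1, -3 → Firm A's maximin is -1.
Column maxima: 6, -1, 8 → Firm B's minimax is -1.
They coincide at (high price, medium price), so the value is -1.

-1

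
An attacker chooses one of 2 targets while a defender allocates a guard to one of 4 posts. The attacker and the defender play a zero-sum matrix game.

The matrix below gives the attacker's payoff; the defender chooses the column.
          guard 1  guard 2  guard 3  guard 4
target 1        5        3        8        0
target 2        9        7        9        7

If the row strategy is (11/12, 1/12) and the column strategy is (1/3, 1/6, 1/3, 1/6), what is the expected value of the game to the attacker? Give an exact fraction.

Against (1/3, 1/6, 1/3, 1/6), each row's expected payoff is target 1: 29/6; target 2: 25/3.
Taking the (11/12, 1/12)-weighted average: (11/12)·(29/6) + (1/12)·(25/3) = 41/8.

41/8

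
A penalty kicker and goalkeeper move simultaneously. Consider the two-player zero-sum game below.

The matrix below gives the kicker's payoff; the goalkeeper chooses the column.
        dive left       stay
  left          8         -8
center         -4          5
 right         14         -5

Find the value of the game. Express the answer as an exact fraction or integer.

25/14

Row left is strictly dominated by row right, so the kicker never plays it.
The remaining 2×2 game on (center, right) × (dive left, stay) has no saddle point. Let the kicker play center with probability p; indifference gives −4p + 14(1−p) = 5p − 5(1−p), so p = 19/28.
Similarly the goalkeeper's optimal q on dive left is 5/14, and the value is -4·(5/14) + (5)·(9/14) = 25/14.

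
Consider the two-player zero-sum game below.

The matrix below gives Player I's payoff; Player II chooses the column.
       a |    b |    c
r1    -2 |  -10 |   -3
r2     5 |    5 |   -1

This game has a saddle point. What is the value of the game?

-1

Row minima: -10, -1 → Player I's maximin is -1.
Column maxima: 5, 5, -1 → Player II's minimax is -1.
They coincide at (r2, c), so the value is -1.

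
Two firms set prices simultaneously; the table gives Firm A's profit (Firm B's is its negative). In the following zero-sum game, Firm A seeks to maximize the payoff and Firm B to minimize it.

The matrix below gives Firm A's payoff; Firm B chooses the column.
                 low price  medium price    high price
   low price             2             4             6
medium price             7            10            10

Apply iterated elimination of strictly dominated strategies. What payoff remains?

Row low price is strictly dominated by row medium price (7>2, 10>4, 10>6); eliminate low price.
Column high price is strictly dominated by low price for Firm B (7<10); eliminate high price.
Column medium price is strictly dominated by low price for Firm B (7<10); eliminate medium price.
Only (medium price, low price) remains, with payoff 7.

7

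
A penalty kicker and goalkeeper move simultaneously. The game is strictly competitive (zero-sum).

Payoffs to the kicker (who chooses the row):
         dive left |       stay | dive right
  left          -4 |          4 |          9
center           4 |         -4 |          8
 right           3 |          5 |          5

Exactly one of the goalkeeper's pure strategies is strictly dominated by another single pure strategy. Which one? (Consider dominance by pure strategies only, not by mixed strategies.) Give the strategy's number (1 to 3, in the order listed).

The goalkeeper prefers columns that give the kicker less. Compare dive right with dive left: -4 < 9, 4 < 8, 3 < 5.
So dive left strictly dominates dive right for the goalkeeper; dive right is strictly dominated.

3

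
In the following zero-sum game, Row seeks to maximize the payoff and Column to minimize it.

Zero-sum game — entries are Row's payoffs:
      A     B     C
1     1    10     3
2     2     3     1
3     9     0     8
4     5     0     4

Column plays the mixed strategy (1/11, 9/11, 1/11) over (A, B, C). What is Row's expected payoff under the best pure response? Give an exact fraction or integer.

94/11

1: (1)·(1/11) + (10)·(9/11) + (3)·(1/11) = 94/11.
2: (2)·(1/11) + (3)·(9/11) + (1)·(1/11) = 30/11.
3: (9)·(1/11) + (0)·(9/11) + (8)·(1/11) = 17/11.
4: (5)·(1/11) + (0)·(9/11) + (4)·(1/11) = 9/11.
The best pure response is 1 with expected payoff 94/11.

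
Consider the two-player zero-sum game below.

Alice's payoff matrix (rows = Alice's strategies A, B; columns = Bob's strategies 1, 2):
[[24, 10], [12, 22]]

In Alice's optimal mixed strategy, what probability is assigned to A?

5/12

Row minima are 10 and 12, so Alice's maximin is 12; column maxima are 24 and 22, so Bob's minimax is 22. These differ, so the equilibrium is in mixed strategies.
Let Alice play A with probability p. Bob is indifferent when 24p + 12(1−p) = 10p + 22(1−p), giving p = 5/12.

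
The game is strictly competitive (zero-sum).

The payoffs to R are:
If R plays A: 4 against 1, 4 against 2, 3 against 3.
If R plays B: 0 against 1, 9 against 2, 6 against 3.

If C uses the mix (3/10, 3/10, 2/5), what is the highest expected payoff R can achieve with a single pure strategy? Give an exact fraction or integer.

A: (4)·(3/10) + (4)·(3/10) + (3)·(2/5) = 18/5.
B: (0)·(3/10) + (9)·(3/10) + (6)·(2/5) = 51/10.
The best pure response is B with expected payoff 51/10.

51/10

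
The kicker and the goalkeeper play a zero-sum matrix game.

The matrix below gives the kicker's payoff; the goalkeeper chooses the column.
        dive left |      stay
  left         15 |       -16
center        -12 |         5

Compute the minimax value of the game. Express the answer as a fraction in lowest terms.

Row minima are -16 and -12, so the kicker's maximin is -12; column maxima are 15 and 5, so the goalkeeper's minimax is 5. These differ, so the equilibrium is in mixed strategies.
Let the kicker play left with probability p. The goalkeeper is indifferent when 15p − 12(1−p) = −16p + 5(1−p), giving p = 17/48.
Let the goalkeeper play dive left with probability q. The kicker is indifferent when 15q − 16(1−q) = −12q + 5(1−q), giving q = 7/16.
The value is 15·(7/16) + (-16)·(9/16) = -39/16.

-39/16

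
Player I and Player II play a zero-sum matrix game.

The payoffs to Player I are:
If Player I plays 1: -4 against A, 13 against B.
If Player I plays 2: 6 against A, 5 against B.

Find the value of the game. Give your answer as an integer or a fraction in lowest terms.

49/9

Row minima are -4 and 5, so Player I's maximin is 5; column maxima are 6 and 13, so Player II's minimax is 6. These differ, so the equilibrium is in mixed strategies.
Let Player I play 1 with probability p. Player II is indifferent when −4p + 6(1−p) = 13p + 5(1−p), giving p = 1/18.
Let Player II play A with probability q. Player I is indifferent when −4q + 13(1−q) = 6q + 5(1−q), giving q = 4/9.
The value is -4·(4/9) + (13)·(5/9) = 49/9.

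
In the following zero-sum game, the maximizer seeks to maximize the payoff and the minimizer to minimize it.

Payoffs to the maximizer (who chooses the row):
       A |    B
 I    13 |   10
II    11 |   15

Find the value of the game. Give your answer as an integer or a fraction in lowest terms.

Row minima are 10 and 11, so the maximizer's maximin is 11; column maxima are 13 and 15, so the minimizer's minimax is 13. These differ, so the equilibrium is in mixed strategies.
Let the maximizer play I with probability p. The minimizer is indifferent when 13p + 11(1−p) = 10p + 15(1−p), giving p = 4/7.
Let the minimizer play A with probability q. The maximizer is indifferent when 13q + 10(1−q) = 11q + 15(1−q), giving q = 5/7.
The value is 13·(5/7) + (10)·(2/7) = 85/7.

85/7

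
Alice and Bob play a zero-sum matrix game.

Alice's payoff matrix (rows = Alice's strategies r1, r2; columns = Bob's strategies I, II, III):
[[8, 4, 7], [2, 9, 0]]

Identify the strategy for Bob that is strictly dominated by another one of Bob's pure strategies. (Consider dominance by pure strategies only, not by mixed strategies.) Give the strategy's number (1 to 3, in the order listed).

1

Bob prefers columns that give Alice less. Compare I with III: 7 < 8, 0 < 2.
So III strictly dominates I for Bob; I is strictly dominated.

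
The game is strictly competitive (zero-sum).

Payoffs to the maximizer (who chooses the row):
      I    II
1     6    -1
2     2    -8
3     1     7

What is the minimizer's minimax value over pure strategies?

The worst case (largest entry) in each column is I: 6, II: 7.
The best (smallest) of these is 6.

6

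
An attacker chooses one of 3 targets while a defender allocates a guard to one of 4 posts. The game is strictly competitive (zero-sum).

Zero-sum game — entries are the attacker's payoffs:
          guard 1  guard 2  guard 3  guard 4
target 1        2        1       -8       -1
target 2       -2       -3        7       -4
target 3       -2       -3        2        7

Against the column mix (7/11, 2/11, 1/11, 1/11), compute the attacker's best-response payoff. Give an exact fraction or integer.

7/11

target 1: (2)·(7/11) + (1)·(2/11) + (-8)·(1/11) + (-1)·(1/11) = 7/11.
target 2: (-2)·(7/11) + (-3)·(2/11) + (7)·(1/11) + (-4)·(1/11) = -17/11.
target 3: (-2)·(7/11) + (-3)·(2/11) + (2)·(1/11) + (7)·(1/11) = -1.
The best pure response is target 1 with expected payoff 7/11.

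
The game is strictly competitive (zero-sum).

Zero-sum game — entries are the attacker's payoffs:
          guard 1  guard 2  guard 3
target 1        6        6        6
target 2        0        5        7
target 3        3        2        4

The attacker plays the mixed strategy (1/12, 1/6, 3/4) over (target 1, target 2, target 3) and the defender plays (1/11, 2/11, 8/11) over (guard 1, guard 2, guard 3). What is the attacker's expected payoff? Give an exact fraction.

Against (1/11, 2/11, 8/11), each row's expected payoff is target 1: 6; target 2: 6; target 3: 39/11.
Taking the (1/12, 1/6, 3/4)-weighted average: (1/12)·(6) + (1/6)·(6) + (3/4)·(39/11) = 183/44.

183/44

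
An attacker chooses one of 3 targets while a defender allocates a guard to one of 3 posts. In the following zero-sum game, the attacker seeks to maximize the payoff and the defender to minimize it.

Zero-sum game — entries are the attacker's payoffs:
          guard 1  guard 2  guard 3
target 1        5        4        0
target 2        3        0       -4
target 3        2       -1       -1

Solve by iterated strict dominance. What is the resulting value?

Column guard 1 is strictly dominated by guard 2 for the defender (4<5, 0<3, -1<2); eliminate guard 1.
Row target 2 is strictly dominated by row target 1 (4>0, 0>-4); eliminate target 2.
Row target 3 is strictly dominated by row target 1 (4>-1, 0>-1); eliminate target 3.
Column guard 2 is strictly dominated by guard 3 for the defender (0<4); eliminate guard 2.
Only (target 1, guard 3) remains, with payoff 0.

0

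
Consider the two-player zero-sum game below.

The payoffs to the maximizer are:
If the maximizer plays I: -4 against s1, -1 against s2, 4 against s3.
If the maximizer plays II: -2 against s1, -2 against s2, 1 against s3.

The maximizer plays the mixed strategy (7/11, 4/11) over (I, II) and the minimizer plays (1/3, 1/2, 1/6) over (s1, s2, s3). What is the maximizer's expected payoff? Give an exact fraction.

Against (1/3, 1/2, 1/6), each row's expected payoff is I: -7/6; II: -3/2.
Taking the (7/11, 4/11)-weighted average: (7/11)·(-7/6) + (4/11)·(-3/2) = -85/66.

-85/66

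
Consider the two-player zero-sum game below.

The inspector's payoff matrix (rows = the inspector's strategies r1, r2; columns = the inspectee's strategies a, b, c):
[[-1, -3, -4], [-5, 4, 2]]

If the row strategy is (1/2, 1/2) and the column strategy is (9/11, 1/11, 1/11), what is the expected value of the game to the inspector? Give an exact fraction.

-5/2

Against (9/11, 1/11, 1/11), each row's expected payoff is r1: -16/11; r2: -39/11.
Taking the (1/2, 1/2)-weighted average: (1/2)·(-16/11) + (1/2)·(-39/11) = -5/2.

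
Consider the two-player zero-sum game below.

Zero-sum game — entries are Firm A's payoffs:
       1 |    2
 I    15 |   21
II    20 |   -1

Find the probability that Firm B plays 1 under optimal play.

22/27

Row minima are 15 and -1, so Firm A's maximin is 15; column maxima are 20 and 21, so Firm B's minimax is 20. These differ, so the equilibrium is in mixed strategies.
Let Firm B play 1 with probability q. Firm A is indifferent when 15q + 21(1−q) = 20q − (1−q), giving q = 22/27.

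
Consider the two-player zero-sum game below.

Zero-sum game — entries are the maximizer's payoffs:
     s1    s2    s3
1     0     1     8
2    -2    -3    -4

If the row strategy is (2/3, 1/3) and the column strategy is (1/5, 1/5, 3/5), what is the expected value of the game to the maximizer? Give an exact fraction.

11/5

Against (1/5, 1/5, 3/5), each row's expected payoff is 1: 5; 2: -17/5.
Taking the (2/3, 1/3)-weighted average: (2/3)·(5) + (1/3)·(-17/5) = 11/5.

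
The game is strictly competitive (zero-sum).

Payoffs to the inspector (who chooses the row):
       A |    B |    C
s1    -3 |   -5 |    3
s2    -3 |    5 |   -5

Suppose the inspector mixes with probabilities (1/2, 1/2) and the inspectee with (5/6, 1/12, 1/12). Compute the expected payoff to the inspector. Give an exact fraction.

Against (5/6, 1/12, 1/12), each row's expected payoff is s1: -8/3; s2: -5/2.
Taking the (1/2, 1/2)-weighted average: (1/2)·(-8/3) + (1/2)·(-5/2) = -31/12.

-31/12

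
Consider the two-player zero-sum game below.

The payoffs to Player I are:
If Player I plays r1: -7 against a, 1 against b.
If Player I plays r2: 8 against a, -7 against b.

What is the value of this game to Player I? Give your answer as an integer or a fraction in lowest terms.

Row minima are -7 and -7, so Player I's maximin is -7; column maxima are 8 and 1, so Player II's minimax is 1. These differ, so the equilibrium is in mixed strategies.
Let Player I play r1 with probability p. Player II is indifferent when −7p + 8(1−p) = p − 7(1−p), giving p = 15/23.
Let Player II play a with probability q. Player I is indifferent when −7q + (1−q) = 8q − 7(1−q), giving q = 8/23.
The value is -7·(8/23) + (1)·(15/23) = -41/23.

-41/23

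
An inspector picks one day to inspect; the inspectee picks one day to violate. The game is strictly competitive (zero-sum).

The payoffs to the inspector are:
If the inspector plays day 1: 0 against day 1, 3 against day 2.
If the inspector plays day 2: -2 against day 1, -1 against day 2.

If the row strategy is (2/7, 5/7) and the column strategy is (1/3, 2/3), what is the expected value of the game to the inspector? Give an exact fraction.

-8/21

Against (1/3, 2/3), each row's expected payoff is day 1: 2; day 2: -4/3.
Taking the (2/7, 5/7)-weighted average: (2/7)·(2) + (5/7)·(-4/3) = -8/21.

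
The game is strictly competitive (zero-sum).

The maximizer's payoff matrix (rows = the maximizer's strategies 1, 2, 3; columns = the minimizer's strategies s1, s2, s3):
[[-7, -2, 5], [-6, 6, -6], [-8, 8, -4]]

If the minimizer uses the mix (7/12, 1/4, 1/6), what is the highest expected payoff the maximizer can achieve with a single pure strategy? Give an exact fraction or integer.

-3

1: (-7)·(7/12) + (-2)·(1/4) + (5)·(1/6) = -15/4.
2: (-6)·(7/12) + (6)·(1/4) + (-6)·(1/6) = -3.
3: (-8)·(7/12) + (8)·(1/4) + (-4)·(1/6) = -10/3.
The best pure response is 2 with expected payoff -3.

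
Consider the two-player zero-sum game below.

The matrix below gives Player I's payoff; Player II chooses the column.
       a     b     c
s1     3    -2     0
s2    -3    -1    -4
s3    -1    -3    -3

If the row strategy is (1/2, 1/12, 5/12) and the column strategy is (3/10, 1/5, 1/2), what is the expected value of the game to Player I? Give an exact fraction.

Against (3/10, 1/5, 1/2), each row's expected payoff is s1: 1/2; s2: -31/10; s3: -12/5.
Taking the (1/2, 1/12, 5/12)-weighted average: (1/2)·(1/2) + (1/12)·(-31/10) + (5/12)·(-12/5) = -121/120.

-121/120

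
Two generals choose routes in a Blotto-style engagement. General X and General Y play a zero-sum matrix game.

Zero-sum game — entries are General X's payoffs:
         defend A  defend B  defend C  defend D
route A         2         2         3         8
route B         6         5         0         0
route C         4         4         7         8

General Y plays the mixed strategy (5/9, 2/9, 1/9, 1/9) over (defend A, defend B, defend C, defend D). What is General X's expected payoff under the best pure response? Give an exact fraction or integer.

43/9

route A: (2)·(5/9) + (2)·(2/9) + (3)·(1/9) + (8)·(1/9) = 25/9.
route B: (6)·(5/9) + (5)·(2/9) + (0)·(1/9) + (0)·(1/9) = 40/9.
route C: (4)·(5/9) + (4)·(2/9) + (7)·(1/9) + (8)·(1/9) = 43/9.
The best pure response is route C with expected payoff 43/9.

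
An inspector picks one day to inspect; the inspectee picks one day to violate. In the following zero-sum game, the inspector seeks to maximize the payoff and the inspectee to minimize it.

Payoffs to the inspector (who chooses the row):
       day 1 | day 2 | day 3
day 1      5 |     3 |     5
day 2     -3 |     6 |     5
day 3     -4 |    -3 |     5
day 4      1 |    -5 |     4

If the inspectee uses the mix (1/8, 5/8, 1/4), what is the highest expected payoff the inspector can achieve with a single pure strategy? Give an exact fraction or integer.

37/8

day 1: (5)·(1/8) + (3)·(5/8) + (5)·(1/4) = 15/4.
day 2: (-3)·(1/8) + (6)·(5/8) + (5)·(1/4) = 37/8.
day 3: (-4)·(1/8) + (-3)·(5/8) + (5)·(1/4) = -9/8.
day 4: (1)·(1/8) + (-5)·(5/8) + (4)·(1/4) = -2.
The best pure response is day 2 with expected payoff 37/8.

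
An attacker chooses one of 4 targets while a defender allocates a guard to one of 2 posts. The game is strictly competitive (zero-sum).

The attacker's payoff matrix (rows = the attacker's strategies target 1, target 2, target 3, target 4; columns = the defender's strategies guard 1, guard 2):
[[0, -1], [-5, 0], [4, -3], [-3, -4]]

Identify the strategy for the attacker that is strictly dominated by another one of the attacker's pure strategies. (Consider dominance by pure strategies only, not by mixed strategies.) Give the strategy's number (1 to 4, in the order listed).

4

Compare target 4 with target 1: 0 > -3, -1 > -4.
So target 1 strictly dominates target 4 for the attacker; target 4 is strictly dominated.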